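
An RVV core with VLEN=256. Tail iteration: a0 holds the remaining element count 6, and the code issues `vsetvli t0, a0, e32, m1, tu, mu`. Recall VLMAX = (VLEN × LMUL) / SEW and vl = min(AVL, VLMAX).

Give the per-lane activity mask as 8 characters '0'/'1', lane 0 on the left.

VLMAX = (256 × 1) / 32 = 8 lanes
vl = min(AVL, VLMAX) = min(6, 8) = 6
bits (lane 0 leftmost): 11111100

predicate = 11111100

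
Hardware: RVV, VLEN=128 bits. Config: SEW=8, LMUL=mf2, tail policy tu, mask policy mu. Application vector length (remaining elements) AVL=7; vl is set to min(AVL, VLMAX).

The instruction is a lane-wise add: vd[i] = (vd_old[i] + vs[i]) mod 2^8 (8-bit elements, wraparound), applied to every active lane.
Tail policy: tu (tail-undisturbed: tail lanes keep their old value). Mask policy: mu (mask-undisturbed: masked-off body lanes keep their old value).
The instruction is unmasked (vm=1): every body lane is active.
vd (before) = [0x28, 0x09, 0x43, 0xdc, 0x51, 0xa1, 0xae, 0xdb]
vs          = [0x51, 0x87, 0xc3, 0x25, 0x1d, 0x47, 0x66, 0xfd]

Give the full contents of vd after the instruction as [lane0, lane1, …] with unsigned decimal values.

vd = [121, 144, 6, 1, 110, 232, 20, 219]

VLMAX = VLEN×LMUL/SEW = 128×1/2/8 = 8
AVL=7 ≤ VLMAX=8, so vl = 7
vd[0] add(0x28,0x51) -> 0x79
vd[1] add(0x09,0x87) -> 0x90
vd[2] add(0x43,0xc3) -> 0x06
vd[3] add(0xdc,0x25) -> 0x01
vd[4] add(0x51,0x1d) -> 0x6e
vd[5] add(0xa1,0x47) -> 0xe8
vd[6] add(0xae,0x66) -> 0x14
vd[7] tail/keep -> 0xdb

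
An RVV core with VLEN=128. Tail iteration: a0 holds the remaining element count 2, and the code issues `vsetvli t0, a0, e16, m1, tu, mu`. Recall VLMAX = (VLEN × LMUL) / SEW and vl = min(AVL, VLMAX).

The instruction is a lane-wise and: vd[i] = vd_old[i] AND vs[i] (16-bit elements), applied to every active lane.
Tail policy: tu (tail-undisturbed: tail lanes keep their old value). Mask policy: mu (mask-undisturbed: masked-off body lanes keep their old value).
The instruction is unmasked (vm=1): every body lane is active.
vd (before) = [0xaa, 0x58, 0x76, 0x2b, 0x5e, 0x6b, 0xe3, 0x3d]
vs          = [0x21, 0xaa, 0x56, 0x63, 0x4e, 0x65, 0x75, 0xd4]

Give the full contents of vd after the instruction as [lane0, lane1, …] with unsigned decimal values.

VLMAX = (128 × 1) / 16 = 8 lanes
vl ← min(2, 8) = 2
lane  0: and(0xaa,0x21) ⇒ 0x20
lane  1: and(0x58,0xaa) ⇒ 0x08
lane  2: tail/keep ⇒ 0x76
lane  3: tail/keep ⇒ 0x2b
lane  4: tail/keep ⇒ 0x5e
lane  5: tail/keep ⇒ 0x6b
lane  6: tail/keep ⇒ 0xe3
lane  7: tail/keep ⇒ 0x3d

vd = [32, 8, 118, 43, 94, 107, 227, 61]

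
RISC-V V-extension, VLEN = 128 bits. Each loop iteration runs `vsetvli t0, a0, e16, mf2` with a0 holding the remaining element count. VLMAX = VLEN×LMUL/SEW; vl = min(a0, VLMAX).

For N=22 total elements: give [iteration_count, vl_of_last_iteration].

lanes per group: 128·1/2/16 = 4
iterations = ceil(22/4) = 6; final-pass vl = 2

[iterations, last_vl] = [6, 2]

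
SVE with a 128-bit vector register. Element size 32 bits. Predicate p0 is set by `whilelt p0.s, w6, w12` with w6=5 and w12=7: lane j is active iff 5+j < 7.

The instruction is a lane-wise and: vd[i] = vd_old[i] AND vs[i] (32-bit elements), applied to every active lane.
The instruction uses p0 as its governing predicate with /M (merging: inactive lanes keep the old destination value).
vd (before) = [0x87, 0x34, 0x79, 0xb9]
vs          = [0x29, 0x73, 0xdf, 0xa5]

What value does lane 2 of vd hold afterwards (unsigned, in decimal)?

vd[2] = 121

lane count: 128 div 32 = 4
p0[j] = (5+j < 7); true for j=0..1 → 2 lanes set
[0] and(0x87,0x29) = 0x01
[1] and(0x34,0x73) = 0x30
[2] tail/keep = 0x79
[3] tail/keep = 0xb9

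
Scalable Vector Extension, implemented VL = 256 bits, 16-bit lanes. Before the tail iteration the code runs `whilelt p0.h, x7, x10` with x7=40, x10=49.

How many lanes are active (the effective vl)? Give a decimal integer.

256-bit reg / 16-bit elem → 16 lanes
active while 40+j < 49, i.e. j ∈ [0,9) capped at 16 ⇒ 9

vl = 9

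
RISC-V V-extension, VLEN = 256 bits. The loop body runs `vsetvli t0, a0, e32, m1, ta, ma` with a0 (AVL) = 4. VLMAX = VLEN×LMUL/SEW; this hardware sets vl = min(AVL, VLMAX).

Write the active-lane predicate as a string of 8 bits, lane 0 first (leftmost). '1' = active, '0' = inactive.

VLMAX = VLEN×LMUL/SEW = 256×1/32 = 8
vl = min(AVL, VLMAX) = min(4, 8) = 4
bits (lane 0 leftmost): 11110000

predicate = 11110000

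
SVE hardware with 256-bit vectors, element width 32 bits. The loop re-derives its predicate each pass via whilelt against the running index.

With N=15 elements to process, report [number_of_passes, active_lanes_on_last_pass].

256-bit reg / 32-bit elem → 8 lanes
15 elements at 8/iter → 2 passes, remainder 7 on the last

[iterations, last_vl] = [2, 7]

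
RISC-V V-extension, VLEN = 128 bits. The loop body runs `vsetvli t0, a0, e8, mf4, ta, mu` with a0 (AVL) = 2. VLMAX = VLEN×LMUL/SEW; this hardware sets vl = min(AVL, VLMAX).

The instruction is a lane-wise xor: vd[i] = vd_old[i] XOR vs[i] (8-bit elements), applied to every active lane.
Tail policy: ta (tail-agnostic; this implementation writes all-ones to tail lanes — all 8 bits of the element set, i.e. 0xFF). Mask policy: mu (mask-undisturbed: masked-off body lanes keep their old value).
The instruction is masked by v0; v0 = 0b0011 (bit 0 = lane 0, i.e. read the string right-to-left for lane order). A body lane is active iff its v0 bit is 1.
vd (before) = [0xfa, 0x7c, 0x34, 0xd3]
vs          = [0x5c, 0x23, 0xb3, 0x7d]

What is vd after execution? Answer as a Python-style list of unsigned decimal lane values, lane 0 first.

vd = [166, 95, 255, 255]

VLMAX = (128 × 1/4) / 8 = 4 lanes
vl ← min(2, 4) = 2
  i=0: xor(0xfa,0x5c) → 166
  i=1: xor(0x7c,0x23) → 95
  i=2: tail/ones → 255
  i=3: tail/ones → 255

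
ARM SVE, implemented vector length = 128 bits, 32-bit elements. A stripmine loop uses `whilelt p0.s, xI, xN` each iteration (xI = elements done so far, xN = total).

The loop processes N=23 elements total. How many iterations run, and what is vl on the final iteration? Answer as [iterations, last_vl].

[iterations, last_vl] = [6, 3]

register lanes = 128/32 = 4
23 elements at 4/iter → 6 passes, remainder 3 on the last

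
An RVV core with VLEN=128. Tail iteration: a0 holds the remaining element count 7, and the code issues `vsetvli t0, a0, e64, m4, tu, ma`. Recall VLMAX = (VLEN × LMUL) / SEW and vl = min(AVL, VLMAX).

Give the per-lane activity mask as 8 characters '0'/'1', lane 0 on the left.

lanes per group: 128·4/64 = 8
vl ← min(7, 8) = 7
bits (lane 0 leftmost): 11111110

predicate = 11111110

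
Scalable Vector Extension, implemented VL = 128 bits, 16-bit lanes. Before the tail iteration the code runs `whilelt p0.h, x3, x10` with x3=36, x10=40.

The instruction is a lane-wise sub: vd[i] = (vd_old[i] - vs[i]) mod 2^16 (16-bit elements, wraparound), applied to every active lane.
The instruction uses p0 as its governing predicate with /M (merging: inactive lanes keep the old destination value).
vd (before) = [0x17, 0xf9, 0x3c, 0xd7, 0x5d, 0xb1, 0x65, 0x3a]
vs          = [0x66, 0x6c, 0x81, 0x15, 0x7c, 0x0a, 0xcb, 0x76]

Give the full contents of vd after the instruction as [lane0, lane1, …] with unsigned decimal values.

lane count: 128 div 16 = 8
active while 36+j < 40, i.e. j ∈ [0,4) capped at 8 ⇒ 4
  i=0: sub(0x17,0x66) → 65457
  i=1: sub(0xf9,0x6c) → 141
  i=2: sub(0x3c,0x81) → 65467
  i=3: sub(0xd7,0x15) → 194
  i=4: tail/keep → 93
  i=5: tail/keep → 177
  i=6: tail/keep → 101
  i=7: tail/keep → 58

vd = [65457, 141, 65467, 194, 93, 177, 101, 58]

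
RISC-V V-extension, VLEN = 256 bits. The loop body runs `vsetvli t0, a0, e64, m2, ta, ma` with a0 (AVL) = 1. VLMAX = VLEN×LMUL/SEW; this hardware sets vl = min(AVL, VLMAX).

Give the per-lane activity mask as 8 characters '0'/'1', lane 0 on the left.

predicate = 10000000

VLMAX = VLEN×LMUL/SEW = 256×2/64 = 8
vl = min(AVL, VLMAX) = min(1, 8) = 1
bits (lane 0 leftmost): 10000000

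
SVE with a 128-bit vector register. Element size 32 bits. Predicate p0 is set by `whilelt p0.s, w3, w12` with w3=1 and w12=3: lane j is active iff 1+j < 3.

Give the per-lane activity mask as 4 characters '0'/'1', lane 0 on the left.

128-bit reg / 32-bit elem → 4 lanes
active while 1+j < 3, i.e. j ∈ [0,2) capped at 4 ⇒ 2
bits (lane 0 leftmost): 1100

predicate = 1100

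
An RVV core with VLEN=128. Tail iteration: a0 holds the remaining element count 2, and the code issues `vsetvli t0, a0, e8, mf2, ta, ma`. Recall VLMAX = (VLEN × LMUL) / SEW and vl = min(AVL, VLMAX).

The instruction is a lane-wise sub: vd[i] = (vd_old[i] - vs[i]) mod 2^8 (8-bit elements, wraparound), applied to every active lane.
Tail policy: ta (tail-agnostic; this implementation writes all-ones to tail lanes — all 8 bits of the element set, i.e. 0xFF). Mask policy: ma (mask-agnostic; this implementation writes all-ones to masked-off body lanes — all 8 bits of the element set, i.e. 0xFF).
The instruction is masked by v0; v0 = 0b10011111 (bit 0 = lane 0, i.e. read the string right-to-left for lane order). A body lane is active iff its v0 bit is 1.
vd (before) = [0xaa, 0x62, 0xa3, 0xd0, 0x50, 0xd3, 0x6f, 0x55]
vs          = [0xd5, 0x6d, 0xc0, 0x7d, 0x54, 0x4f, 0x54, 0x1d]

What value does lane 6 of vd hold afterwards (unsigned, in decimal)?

vd[6] = 255

lanes per group: 128·1/2/8 = 8
vl = min(AVL, VLMAX) = min(2, 8) = 2
[0] sub(0xaa,0xd5) = 0xd5
[1] sub(0x62,0x6d) = 0xf5
[2] tail/ones = 0xff
[3] tail/ones = 0xff
[4] tail/ones = 0xff
[5] tail/ones = 0xff
[6] tail/ones = 0xff
[7] tail/ones = 0xff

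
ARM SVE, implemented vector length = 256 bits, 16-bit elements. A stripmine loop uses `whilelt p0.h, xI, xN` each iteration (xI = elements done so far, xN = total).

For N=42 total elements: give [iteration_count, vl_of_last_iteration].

register lanes = 256/16 = 16
42 elements at 16/iter → 3 passes, remainder 10 on the last

[iterations, last_vl] = [3, 10]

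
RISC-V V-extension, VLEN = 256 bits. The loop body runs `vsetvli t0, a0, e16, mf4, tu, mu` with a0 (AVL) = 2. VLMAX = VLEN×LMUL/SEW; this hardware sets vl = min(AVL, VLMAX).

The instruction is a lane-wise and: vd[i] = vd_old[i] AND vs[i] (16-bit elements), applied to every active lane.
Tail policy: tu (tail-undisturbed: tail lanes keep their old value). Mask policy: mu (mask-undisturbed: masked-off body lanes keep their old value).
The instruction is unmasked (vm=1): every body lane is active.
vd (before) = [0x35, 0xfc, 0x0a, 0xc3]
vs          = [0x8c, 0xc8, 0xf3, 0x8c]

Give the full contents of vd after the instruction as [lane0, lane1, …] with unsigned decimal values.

vd = [4, 200, 10, 195]

VLMAX = (256 × 1/4) / 16 = 4 lanes
vl ← min(2, 4) = 2
lane  0: and(0x35,0x8c) ⇒ 0x04
lane  1: and(0xfc,0xc8) ⇒ 0xc8
lane  2: tail/keep ⇒ 0x0a
lane  3: tail/keep ⇒ 0xc3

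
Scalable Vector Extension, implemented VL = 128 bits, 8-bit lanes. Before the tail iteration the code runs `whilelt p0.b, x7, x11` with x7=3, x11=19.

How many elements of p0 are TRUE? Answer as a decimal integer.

vl = 16

128-bit reg / 8-bit elem → 16 lanes
whilelt: lane j active iff 3+j < 19 → j < 16 → 16 active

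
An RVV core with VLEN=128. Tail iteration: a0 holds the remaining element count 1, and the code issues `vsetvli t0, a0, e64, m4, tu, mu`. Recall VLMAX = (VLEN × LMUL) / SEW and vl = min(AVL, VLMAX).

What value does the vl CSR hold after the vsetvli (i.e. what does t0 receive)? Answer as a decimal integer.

VLMAX = VLEN×LMUL/SEW = 128×4/64 = 8
vl = min(AVL, VLMAX) = min(1, 8) = 1

vl = 1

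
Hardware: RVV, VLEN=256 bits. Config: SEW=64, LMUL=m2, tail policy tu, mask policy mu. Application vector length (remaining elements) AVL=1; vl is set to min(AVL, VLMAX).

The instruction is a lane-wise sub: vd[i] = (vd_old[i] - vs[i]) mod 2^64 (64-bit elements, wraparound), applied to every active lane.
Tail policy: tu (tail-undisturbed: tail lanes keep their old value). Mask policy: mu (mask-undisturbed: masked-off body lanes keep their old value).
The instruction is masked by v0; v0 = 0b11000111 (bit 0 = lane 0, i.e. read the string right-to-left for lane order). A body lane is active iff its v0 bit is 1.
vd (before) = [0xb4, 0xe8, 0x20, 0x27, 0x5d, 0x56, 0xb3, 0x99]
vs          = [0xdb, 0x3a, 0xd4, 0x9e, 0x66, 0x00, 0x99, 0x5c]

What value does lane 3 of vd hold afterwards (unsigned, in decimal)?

VLMAX = (256 × 2) / 64 = 8 lanes
vl ← min(1, 8) = 1
[0] sub(0xb4,0xdb) = 0xffffffffffffffd9
[1] tail/keep = 0xe8
[2] tail/keep = 0x20
[3] tail/keep = 0x27
[4] tail/keep = 0x5d
[5] tail/keep = 0x56
[6] tail/keep = 0xb3
[7] tail/keep = 0x99

vd[3] = 39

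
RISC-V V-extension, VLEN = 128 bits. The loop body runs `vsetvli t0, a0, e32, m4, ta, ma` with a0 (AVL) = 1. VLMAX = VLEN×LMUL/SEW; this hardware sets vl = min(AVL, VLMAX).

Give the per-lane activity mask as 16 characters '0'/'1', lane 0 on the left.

VLMAX = VLEN×LMUL/SEW = 128×4/32 = 16
AVL=1 ≤ VLMAX=16, so vl = 1
bits (lane 0 leftmost): 1000000000000000

predicate = 1000000000000000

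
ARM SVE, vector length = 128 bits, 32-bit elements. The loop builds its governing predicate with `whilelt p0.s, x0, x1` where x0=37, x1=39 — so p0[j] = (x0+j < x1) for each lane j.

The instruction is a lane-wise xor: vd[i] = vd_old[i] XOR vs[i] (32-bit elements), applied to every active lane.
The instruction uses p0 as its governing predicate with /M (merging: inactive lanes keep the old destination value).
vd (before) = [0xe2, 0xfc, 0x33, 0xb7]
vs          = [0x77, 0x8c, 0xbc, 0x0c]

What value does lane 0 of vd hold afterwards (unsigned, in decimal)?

register lanes = 128/32 = 4
active while 37+j < 39, i.e. j ∈ [0,2) capped at 4 ⇒ 2
vd[0] xor(0xe2,0x77) -> 0x95
vd[1] xor(0xfc,0x8c) -> 0x70
vd[2] tail/keep -> 0x33
vd[3] tail/keep -> 0xb7

vd[0] = 149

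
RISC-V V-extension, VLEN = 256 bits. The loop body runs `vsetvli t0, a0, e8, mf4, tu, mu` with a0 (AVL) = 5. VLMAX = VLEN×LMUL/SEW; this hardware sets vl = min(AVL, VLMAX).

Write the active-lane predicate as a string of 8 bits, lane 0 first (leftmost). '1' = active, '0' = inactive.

lanes per group: 256·1/4/8 = 8
vl = min(AVL, VLMAX) = min(5, 8) = 5
bits (lane 0 leftmost): 11111000

predicate = 11111000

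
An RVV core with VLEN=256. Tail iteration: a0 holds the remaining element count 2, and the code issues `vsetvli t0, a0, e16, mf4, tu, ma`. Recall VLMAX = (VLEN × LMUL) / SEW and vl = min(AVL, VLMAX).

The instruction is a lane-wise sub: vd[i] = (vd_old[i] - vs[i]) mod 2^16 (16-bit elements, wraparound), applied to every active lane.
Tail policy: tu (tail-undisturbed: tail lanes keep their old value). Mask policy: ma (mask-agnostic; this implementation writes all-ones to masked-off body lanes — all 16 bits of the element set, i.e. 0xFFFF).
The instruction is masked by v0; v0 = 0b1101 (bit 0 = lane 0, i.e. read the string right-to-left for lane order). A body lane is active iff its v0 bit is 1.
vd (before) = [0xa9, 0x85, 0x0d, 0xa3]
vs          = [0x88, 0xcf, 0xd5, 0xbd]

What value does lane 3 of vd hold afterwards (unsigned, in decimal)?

VLMAX = (256 × 1/4) / 16 = 4 lanes
vl ← min(2, 4) = 2
lane  0: sub(0xa9,0x88) ⇒ 0x21
lane  1: mask-off/ones ⇒ 0xffff
lane  2: tail/keep ⇒ 0x0d
lane  3: tail/keep ⇒ 0xa3

vd[3] = 163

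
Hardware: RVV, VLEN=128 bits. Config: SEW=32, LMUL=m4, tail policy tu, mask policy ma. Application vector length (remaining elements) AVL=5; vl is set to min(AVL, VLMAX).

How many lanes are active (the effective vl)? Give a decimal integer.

vl = 5

lanes per group: 128·4/32 = 16
vl ← min(5, 16) = 5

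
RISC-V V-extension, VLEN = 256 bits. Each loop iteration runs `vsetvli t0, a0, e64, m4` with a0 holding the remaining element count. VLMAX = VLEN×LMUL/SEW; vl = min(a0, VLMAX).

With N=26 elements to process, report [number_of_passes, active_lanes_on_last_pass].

VLMAX = VLEN×LMUL/SEW = 256×4/64 = 16
iterations = ceil(26/16) = 2; final-pass vl = 10

[iterations, last_vl] = [2, 10]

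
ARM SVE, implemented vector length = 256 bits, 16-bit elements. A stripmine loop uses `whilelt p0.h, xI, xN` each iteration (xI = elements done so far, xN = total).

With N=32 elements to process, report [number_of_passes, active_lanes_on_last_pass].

256-bit reg / 16-bit elem → 16 lanes
32 elements at 16/iter → 2 passes, remainder 16 on the last

[iterations, last_vl] = [2, 16]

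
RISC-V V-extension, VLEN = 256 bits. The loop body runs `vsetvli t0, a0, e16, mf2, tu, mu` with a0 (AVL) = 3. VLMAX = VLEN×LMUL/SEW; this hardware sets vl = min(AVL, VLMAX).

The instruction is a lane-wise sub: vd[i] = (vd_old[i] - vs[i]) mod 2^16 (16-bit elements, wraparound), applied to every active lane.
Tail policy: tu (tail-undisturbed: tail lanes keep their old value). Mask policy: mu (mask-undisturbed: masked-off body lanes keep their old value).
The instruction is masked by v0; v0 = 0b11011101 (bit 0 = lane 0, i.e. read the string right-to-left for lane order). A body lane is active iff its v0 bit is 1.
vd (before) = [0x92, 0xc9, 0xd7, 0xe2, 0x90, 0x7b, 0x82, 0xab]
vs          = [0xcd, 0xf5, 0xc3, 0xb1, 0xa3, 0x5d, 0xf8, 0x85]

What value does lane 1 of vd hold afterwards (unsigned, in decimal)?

lanes per group: 256·1/2/16 = 8
vl ← min(3, 8) = 3
vd[0] sub(0x92,0xcd) -> 0xffc5
vd[1] mask-off/keep -> 0xc9
vd[2] sub(0xd7,0xc3) -> 0x14
vd[3] tail/keep -> 0xe2
vd[4] tail/keep -> 0x90
vd[5] tail/keep -> 0x7b
vd[6] tail/keep -> 0x82
vd[7] tail/keep -> 0xab

vd[1] = 201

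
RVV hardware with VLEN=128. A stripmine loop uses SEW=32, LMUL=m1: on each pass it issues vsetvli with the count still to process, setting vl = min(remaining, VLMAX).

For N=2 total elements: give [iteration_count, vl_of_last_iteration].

[iterations, last_vl] = [1, 2]

lanes per group: 128·1/32 = 4
iterations = ceil(2/4) = 1; final-pass vl = 2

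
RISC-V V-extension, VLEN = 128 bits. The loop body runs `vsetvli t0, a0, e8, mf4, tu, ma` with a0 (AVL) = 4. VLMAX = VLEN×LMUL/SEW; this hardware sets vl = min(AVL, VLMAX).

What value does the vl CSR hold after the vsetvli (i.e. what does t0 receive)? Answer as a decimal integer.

lanes per group: 128·1/4/8 = 4
vl ← min(4, 4) = 4

vl = 4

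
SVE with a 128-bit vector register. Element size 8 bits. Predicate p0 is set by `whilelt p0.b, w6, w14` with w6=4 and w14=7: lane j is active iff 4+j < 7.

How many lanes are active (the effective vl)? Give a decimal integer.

vl = 3

lane count: 128 div 8 = 16
active while 4+j < 7, i.e. j ∈ [0,3) capped at 16 ⇒ 3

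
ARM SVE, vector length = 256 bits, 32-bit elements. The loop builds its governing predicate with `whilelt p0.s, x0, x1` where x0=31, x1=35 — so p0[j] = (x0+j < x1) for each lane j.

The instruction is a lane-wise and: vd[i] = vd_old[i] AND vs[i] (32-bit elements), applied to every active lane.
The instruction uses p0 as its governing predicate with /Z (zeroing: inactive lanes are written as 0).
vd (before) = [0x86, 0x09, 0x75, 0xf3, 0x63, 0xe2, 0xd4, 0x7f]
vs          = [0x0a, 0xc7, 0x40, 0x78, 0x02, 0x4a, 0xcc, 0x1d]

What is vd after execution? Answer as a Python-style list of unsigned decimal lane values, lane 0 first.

vd = [2, 1, 64, 112, 0, 0, 0, 0]

256-bit reg / 32-bit elem → 8 lanes
whilelt: lane j active iff 31+j < 35 → j < 4 → 4 active
[0] and(0x86,0x0a) = 0x02
[1] and(0x09,0xc7) = 0x01
[2] and(0x75,0x40) = 0x40
[3] and(0xf3,0x78) = 0x70
[4] tail/zero = 0x00
[5] tail/zero = 0x00
[6] tail/zero = 0x00
[7] tail/zero = 0x00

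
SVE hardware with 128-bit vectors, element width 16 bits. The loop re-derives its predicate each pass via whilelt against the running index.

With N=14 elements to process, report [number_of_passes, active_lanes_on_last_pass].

lane count: 128 div 16 = 8
iterations = ceil(14/8) = 2; final-pass vl = 6

[iterations, last_vl] = [2, 6]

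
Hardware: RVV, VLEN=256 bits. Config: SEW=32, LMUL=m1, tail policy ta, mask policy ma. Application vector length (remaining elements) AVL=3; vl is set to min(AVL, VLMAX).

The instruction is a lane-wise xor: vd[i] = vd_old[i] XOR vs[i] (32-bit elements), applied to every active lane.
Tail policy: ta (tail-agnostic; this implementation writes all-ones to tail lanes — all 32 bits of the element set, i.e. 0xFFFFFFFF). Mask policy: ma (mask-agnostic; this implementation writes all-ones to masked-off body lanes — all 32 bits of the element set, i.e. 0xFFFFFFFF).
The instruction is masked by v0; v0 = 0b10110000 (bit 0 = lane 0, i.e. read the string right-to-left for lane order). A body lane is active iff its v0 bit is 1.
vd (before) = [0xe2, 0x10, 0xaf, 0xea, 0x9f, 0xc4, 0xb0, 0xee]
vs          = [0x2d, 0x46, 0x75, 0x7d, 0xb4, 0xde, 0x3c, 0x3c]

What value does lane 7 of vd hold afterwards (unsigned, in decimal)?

vd[7] = 4294967295

lanes per group: 256·1/32 = 8
vl = min(AVL, VLMAX) = min(3, 8) = 3
[0] mask-off/ones = 0xffffffff
[1] mask-off/ones = 0xffffffff
[2] mask-off/ones = 0xffffffff
[3] tail/ones = 0xffffffff
[4] tail/ones = 0xffffffff
[5] tail/ones = 0xffffffff
[6] tail/ones = 0xffffffff
[7] tail/ones = 0xffffffff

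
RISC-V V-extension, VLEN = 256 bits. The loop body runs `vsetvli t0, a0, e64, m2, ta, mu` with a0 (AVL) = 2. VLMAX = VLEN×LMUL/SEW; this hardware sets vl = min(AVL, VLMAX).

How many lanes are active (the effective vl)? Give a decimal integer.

VLMAX = (256 × 2) / 64 = 8 lanes
AVL=2 ≤ VLMAX=8, so vl = 2

vl = 2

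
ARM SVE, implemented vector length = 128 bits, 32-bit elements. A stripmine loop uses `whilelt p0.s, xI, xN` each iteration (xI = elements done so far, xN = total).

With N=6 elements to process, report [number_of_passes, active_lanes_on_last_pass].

lane count: 128 div 32 = 4
iterations = ceil(6/4) = 2; final-pass vl = 2

[iterations, last_vl] = [2, 2]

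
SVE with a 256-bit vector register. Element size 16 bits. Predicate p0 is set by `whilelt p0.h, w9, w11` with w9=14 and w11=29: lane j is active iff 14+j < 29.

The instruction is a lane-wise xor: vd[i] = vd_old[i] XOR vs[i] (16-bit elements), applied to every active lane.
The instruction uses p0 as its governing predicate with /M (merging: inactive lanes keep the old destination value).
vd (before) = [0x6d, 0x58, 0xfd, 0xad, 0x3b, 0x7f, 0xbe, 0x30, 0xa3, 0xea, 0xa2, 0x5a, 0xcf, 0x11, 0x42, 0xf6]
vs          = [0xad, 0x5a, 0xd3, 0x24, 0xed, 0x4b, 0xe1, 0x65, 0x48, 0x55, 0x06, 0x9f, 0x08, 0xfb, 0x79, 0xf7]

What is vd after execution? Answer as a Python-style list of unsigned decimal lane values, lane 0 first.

vd = [192, 2, 46, 137, 214, 52, 95, 85, 235, 191, 164, 197, 199, 234, 59, 246]

register lanes = 256/16 = 16
active while 14+j < 29, i.e. j ∈ [0,15) capped at 16 ⇒ 15
  i=0: xor(0x6d,0xad) → 192
  i=1: xor(0x58,0x5a) → 2
  i=2: xor(0xfd,0xd3) → 46
  i=3: xor(0xad,0x24) → 137
  i=4: xor(0x3b,0xed) → 214
  i=5: xor(0x7f,0x4b) → 52
  i=6: xor(0xbe,0xe1) → 95
  i=7: xor(0x30,0x65) → 85
  i=8: xor(0xa3,0x48) → 235
  i=9: xor(0xea,0x55) → 191
  i=10: xor(0xa2,0x06) → 164
  i=11: xor(0x5a,0x9f) → 197
  i=12: xor(0xcf,0x08) → 199
  i=13: xor(0x11,0xfb) → 234
  i=14: xor(0x42,0x79) → 59
  i=15: tail/keep → 246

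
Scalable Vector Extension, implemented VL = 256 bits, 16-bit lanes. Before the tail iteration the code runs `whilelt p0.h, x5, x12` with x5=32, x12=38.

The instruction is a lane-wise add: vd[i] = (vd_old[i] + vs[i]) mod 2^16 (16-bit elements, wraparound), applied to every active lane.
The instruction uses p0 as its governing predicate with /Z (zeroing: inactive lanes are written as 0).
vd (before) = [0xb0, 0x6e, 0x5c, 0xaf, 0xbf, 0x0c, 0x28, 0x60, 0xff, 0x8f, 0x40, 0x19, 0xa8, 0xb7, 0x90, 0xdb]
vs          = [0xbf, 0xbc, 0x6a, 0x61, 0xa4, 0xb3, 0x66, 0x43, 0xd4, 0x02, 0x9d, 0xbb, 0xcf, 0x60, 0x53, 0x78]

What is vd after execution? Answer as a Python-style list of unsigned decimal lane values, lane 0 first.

vd = [367, 298, 198, 272, 355, 191, 0, 0, 0, 0, 0, 0, 0, 0, 0, 0]

register lanes = 256/16 = 16
active while 32+j < 38, i.e. j ∈ [0,6) capped at 16 ⇒ 6
  i=0: add(0xb0,0xbf) → 367
  i=1: add(0x6e,0xbc) → 298
  i=2: add(0x5c,0x6a) → 198
  i=3: add(0xaf,0x61) → 272
  i=4: add(0xbf,0xa4) → 355
  i=5: add(0x0c,0xb3) → 191
  i=6: tail/zero → 0
  i=7: tail/zero → 0
  i=8: tail/zero → 0
  i=9: tail/zero → 0
  i=10: tail/zero → 0
  i=11: tail/zero → 0
  i=12: tail/zero → 0
  i=13: tail/zero → 0
  i=14: tail/zero → 0
  i=15: tail/zero → 0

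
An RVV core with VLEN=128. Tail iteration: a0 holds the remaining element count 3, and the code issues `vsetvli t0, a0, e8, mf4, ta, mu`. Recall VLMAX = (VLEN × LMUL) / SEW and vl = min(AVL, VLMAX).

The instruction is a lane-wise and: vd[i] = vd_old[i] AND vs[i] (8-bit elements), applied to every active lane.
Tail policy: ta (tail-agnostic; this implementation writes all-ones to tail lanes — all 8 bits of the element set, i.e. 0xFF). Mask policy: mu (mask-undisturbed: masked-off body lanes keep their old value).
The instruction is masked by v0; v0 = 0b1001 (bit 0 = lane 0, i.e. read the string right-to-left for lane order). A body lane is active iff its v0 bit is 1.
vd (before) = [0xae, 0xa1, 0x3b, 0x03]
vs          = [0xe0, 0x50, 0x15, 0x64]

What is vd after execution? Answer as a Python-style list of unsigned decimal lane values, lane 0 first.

vd = [160, 161, 59, 255]

lanes per group: 128·1/4/8 = 4
vl ← min(3, 4) = 3
[0] and(0xae,0xe0) = 0xa0
[1] mask-off/keep = 0xa1
[2] mask-off/keep = 0x3b
[3] tail/ones = 0xff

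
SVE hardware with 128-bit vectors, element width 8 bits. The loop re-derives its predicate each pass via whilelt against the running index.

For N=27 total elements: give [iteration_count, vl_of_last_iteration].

128-bit reg / 8-bit elem → 16 lanes
27 elements at 16/iter → 2 passes, remainder 11 on the last

[iterations, last_vl] = [2, 11]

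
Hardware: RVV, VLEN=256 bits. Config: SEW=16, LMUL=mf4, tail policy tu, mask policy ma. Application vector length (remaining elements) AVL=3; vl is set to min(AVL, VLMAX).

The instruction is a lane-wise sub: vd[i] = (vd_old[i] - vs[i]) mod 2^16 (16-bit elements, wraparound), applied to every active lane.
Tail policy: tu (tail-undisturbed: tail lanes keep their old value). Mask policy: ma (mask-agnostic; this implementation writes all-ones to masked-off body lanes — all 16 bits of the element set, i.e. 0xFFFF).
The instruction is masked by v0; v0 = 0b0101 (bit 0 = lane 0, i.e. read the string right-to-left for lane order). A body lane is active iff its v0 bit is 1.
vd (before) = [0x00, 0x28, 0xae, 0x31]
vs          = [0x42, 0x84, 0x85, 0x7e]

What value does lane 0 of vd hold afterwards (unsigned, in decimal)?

vd[0] = 65470

VLMAX = VLEN×LMUL/SEW = 256×1/4/16 = 4
vl ← min(3, 4) = 3
lane  0: sub(0x00,0x42) ⇒ 0xffbe
lane  1: mask-off/ones ⇒ 0xffff
lane  2: sub(0xae,0x85) ⇒ 0x29
lane  3: tail/keep ⇒ 0x31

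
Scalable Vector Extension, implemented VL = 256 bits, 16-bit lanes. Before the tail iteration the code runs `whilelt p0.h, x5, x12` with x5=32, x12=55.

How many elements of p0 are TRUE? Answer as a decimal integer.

vl = 16

256-bit reg / 16-bit elem → 16 lanes
p0[j] = (32+j < 55); true for j=0..15 → 16 lanes set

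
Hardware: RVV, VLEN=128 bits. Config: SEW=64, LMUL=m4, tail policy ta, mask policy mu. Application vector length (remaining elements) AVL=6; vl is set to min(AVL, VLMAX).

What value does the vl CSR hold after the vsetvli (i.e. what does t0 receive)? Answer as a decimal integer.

vl = 6

VLMAX = (128 × 4) / 64 = 8 lanes
vl = min(AVL, VLMAX) = min(6, 8) = 6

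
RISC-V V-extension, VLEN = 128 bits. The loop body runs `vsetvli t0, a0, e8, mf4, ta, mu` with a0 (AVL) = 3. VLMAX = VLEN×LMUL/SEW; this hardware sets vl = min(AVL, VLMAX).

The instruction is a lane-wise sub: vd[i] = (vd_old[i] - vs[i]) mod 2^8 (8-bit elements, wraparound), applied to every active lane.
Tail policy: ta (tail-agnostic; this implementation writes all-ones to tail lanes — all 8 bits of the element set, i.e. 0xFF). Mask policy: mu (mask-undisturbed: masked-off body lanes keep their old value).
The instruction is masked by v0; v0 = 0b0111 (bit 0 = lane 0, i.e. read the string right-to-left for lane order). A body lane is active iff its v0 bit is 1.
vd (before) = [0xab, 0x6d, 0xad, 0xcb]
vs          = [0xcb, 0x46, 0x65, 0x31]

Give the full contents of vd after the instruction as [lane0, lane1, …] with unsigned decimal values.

lanes per group: 128·1/4/8 = 4
AVL=3 ≤ VLMAX=4, so vl = 3
[0] sub(0xab,0xcb) = 0xe0
[1] sub(0x6d,0x46) = 0x27
[2] sub(0xad,0x65) = 0x48
[3] tail/ones = 0xff

vd = [224, 39, 72, 255]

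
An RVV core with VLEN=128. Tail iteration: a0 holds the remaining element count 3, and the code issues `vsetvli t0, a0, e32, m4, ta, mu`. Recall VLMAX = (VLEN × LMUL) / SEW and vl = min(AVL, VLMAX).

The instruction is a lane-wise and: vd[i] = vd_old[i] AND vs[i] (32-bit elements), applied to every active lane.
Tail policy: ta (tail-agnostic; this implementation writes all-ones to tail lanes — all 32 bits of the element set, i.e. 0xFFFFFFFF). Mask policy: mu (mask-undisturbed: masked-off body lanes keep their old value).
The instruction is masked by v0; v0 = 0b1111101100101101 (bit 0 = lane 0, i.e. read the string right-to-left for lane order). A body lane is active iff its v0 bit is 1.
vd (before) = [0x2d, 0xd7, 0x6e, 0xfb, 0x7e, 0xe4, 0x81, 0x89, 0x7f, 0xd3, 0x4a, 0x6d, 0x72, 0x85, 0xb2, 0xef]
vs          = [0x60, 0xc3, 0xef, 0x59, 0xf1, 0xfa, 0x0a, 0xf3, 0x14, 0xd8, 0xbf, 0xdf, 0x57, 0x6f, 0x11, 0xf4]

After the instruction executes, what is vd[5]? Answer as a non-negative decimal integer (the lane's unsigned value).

VLMAX = VLEN×LMUL/SEW = 128×4/32 = 16
vl = min(AVL, VLMAX) = min(3, 16) = 3
vd[0] and(0x2d,0x60) -> 0x20
vd[1] mask-off/keep -> 0xd7
vd[2] and(0x6e,0xef) -> 0x6e
vd[3] tail/ones -> 0xffffffff
vd[4] tail/ones -> 0xffffffff
vd[5] tail/ones -> 0xffffffff
vd[6] tail/ones -> 0xffffffff
vd[7] tail/ones -> 0xffffffff
vd[8] tail/ones -> 0xffffffff
vd[9] tail/ones -> 0xffffffff
vd[10] tail/ones -> 0xffffffff
vd[11] tail/ones -> 0xffffffff
vd[12] tail/ones -> 0xffffffff
vd[13] tail/ones -> 0xffffffff
vd[14] tail/ones -> 0xffffffff
vd[15] tail/ones -> 0xffffffff

vd[5] = 4294967295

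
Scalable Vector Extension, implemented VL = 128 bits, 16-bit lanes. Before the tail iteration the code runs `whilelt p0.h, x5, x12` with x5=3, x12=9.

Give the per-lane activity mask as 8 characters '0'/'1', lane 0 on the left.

lane count: 128 div 16 = 8
whilelt: lane j active iff 3+j < 9 → j < 6 → 6 active
bits (lane 0 leftmost): 11111100

predicate = 11111100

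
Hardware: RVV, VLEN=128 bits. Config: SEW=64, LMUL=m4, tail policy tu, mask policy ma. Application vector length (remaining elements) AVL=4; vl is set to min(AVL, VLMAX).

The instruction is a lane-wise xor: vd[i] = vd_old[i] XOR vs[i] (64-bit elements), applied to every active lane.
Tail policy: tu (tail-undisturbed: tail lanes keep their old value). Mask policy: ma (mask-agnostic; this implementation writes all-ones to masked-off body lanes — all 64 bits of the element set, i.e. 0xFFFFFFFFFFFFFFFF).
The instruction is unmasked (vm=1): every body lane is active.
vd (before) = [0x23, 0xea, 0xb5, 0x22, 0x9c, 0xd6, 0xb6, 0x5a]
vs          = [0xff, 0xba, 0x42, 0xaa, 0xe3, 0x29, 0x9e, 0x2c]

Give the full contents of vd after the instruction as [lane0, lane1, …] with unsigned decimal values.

lanes per group: 128·4/64 = 8
vl = min(AVL, VLMAX) = min(4, 8) = 4
  i=0: xor(0x23,0xff) → 220
  i=1: xor(0xea,0xba) → 80
  i=2: xor(0xb5,0x42) → 247
  i=3: xor(0x22,0xaa) → 136
  i=4: tail/keep → 156
  i=5: tail/keep → 214
  i=6: tail/keep → 182
  i=7: tail/keep → 90

vd = [220, 80, 247, 136, 156, 214, 182, 90]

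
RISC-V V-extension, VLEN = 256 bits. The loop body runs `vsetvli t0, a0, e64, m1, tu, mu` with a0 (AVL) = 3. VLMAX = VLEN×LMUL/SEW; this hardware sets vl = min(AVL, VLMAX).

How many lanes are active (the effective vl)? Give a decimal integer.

VLMAX = (256 × 1) / 64 = 4 lanes
vl = min(AVL, VLMAX) = min(3, 4) = 3

vl = 3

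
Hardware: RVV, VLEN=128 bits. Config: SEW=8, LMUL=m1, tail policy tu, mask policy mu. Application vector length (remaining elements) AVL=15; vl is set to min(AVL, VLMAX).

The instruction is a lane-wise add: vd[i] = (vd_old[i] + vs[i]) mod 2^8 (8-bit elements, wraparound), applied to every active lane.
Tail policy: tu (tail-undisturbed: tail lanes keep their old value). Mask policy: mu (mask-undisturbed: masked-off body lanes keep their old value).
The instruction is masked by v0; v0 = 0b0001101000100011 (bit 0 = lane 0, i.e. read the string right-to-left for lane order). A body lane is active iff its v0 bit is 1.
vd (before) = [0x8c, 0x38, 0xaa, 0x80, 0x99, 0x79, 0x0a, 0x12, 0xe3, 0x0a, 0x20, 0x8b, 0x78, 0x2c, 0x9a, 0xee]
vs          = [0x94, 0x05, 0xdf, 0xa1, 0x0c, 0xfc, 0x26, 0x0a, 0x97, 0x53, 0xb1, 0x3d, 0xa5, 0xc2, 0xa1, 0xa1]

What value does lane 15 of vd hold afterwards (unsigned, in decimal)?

VLMAX = VLEN×LMUL/SEW = 128×1/8 = 16
vl = min(AVL, VLMAX) = min(15, 16) = 15
[0] add(0x8c,0x94) = 0x20
[1] add(0x38,0x05) = 0x3d
[2] mask-off/keep = 0xaa
[3] mask-off/keep = 0x80
[4] mask-off/keep = 0x99
[5] add(0x79,0xfc) = 0x75
[6] mask-off/keep = 0x0a
[7] mask-off/keep = 0x12
[8] mask-off/keep = 0xe3
[9] add(0x0a,0x53) = 0x5d
[10] mask-off/keep = 0x20
[11] add(0x8b,0x3d) = 0xc8
[12] add(0x78,0xa5) = 0x1d
[13] mask-off/keep = 0x2c
[14] mask-off/keep = 0x9a
[15] tail/keep = 0xee

vd[15] = 238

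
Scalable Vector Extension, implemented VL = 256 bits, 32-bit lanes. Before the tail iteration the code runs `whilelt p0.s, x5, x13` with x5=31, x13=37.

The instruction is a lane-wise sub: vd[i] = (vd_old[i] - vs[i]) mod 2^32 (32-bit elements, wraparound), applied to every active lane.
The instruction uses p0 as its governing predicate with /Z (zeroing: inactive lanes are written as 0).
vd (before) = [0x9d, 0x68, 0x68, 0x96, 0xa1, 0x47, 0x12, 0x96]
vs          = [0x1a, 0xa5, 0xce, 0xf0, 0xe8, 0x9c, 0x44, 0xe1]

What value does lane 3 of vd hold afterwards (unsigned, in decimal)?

vd[3] = 4294967206

256-bit reg / 32-bit elem → 8 lanes
p0[j] = (31+j < 37); true for j=0..5 → 6 lanes set
vd[0] sub(0x9d,0x1a) -> 0x83
vd[1] sub(0x68,0xa5) -> 0xffffffc3
vd[2] sub(0x68,0xce) -> 0xffffff9a
vd[3] sub(0x96,0xf0) -> 0xffffffa6
vd[4] sub(0xa1,0xe8) -> 0xffffffb9
vd[5] sub(0x47,0x9c) -> 0xffffffab
vd[6] tail/zero -> 0x00
vd[7] tail/zero -> 0x00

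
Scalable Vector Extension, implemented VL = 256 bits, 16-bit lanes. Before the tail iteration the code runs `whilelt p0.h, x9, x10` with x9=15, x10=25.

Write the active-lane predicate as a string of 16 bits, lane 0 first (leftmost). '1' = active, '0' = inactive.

register lanes = 256/16 = 16
p0[j] = (15+j < 25); true for j=0..9 → 10 lanes set
bits (lane 0 leftmost): 1111111111000000

predicate = 1111111111000000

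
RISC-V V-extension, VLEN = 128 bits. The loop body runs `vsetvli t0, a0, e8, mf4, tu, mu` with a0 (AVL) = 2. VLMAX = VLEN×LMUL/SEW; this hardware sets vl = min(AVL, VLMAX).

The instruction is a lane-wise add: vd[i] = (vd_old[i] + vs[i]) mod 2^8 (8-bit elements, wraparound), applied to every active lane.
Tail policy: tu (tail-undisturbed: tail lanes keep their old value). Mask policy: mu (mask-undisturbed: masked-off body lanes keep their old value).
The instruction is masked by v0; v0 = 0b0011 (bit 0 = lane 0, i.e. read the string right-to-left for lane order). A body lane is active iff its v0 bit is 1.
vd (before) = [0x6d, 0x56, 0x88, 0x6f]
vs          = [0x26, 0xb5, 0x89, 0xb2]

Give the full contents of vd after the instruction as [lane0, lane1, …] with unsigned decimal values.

vd = [147, 11, 136, 111]

VLMAX = VLEN×LMUL/SEW = 128×1/4/8 = 4
AVL=2 ≤ VLMAX=4, so vl = 2
lane  0: add(0x6d,0x26) ⇒ 0x93
lane  1: add(0x56,0xb5) ⇒ 0x0b
lane  2: tail/keep ⇒ 0x88
lane  3: tail/keep ⇒ 0x6f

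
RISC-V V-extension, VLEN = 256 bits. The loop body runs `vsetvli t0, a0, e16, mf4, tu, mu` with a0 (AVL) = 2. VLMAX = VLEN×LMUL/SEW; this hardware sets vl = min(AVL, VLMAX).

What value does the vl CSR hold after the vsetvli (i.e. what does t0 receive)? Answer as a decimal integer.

lanes per group: 256·1/4/16 = 4
vl = min(AVL, VLMAX) = min(2, 4) = 2

vl = 2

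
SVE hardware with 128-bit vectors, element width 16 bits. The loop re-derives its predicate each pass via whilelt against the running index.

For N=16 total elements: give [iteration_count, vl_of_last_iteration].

register lanes = 128/16 = 8
N=16: ⌈16/8⌉ = 2 iters; last vl = 16 − 1×8 = 8

[iterations, last_vl] = [2, 8]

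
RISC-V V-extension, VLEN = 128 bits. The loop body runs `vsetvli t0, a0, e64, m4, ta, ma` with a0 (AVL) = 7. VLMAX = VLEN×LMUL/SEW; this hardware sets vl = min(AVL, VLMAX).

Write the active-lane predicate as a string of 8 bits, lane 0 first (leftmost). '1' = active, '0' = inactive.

VLMAX = VLEN×LMUL/SEW = 128×4/64 = 8
vl = min(AVL, VLMAX) = min(7, 8) = 7
bits (lane 0 leftmost): 11111110

predicate = 11111110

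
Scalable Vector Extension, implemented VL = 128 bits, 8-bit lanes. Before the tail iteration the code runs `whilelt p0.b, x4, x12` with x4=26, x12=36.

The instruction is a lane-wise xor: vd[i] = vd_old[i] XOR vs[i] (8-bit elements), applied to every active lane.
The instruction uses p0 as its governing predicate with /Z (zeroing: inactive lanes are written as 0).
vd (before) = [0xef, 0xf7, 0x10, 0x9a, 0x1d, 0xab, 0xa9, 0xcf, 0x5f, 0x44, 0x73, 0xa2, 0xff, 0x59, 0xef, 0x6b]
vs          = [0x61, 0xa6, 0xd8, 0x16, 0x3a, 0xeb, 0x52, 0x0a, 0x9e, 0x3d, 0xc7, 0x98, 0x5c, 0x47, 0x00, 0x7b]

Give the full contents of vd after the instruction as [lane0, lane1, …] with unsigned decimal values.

lane count: 128 div 8 = 16
p0[j] = (26+j < 36); true for j=0..9 → 10 lanes set
[0] xor(0xef,0x61) = 0x8e
[1] xor(0xf7,0xa6) = 0x51
[2] xor(0x10,0xd8) = 0xc8
[3] xor(0x9a,0x16) = 0x8c
[4] xor(0x1d,0x3a) = 0x27
[5] xor(0xab,0xeb) = 0x40
[6] xor(0xa9,0x52) = 0xfb
[7] xor(0xcf,0x0a) = 0xc5
[8] xor(0x5f,0x9e) = 0xc1
[9] xor(0x44,0x3d) = 0x79
[10] tail/zero = 0x00
[11] tail/zero = 0x00
[12] tail/zero = 0x00
[13] tail/zero = 0x00
[14] tail/zero = 0x00
[15] tail/zero = 0x00

vd = [142, 81, 200, 140, 39, 64, 251, 197, 193, 121, 0, 0, 0, 0, 0, 0]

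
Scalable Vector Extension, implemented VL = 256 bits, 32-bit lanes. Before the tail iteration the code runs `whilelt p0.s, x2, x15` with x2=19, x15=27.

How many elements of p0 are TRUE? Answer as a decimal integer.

vl = 8

register lanes = 256/32 = 8
active while 19+j < 27, i.e. j ∈ [0,8) capped at 8 ⇒ 8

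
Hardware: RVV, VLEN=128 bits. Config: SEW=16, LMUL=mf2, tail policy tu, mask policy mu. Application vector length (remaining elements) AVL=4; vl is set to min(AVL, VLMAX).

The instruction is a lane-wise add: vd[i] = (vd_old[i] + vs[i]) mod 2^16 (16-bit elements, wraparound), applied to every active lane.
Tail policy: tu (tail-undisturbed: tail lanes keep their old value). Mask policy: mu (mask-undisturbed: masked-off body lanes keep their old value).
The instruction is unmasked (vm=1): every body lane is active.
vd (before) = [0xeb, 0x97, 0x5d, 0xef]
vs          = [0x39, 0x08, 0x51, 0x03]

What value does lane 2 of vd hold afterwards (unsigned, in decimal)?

VLMAX = VLEN×LMUL/SEW = 128×1/2/16 = 4
vl ← min(4, 4) = 4
lane  0: add(0xeb,0x39) ⇒ 0x124
lane  1: add(0x97,0x08) ⇒ 0x9f
lane  2: add(0x5d,0x51) ⇒ 0xae
lane  3: add(0xef,0x03) ⇒ 0xf2

vd[2] = 174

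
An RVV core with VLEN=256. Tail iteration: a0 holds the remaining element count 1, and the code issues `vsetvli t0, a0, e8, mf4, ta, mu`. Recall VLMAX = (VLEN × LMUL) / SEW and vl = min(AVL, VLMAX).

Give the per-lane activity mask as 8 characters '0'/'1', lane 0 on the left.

predicate = 10000000

lanes per group: 256·1/4/8 = 8
vl = min(AVL, VLMAX) = min(1, 8) = 1
bits (lane 0 leftmost): 10000000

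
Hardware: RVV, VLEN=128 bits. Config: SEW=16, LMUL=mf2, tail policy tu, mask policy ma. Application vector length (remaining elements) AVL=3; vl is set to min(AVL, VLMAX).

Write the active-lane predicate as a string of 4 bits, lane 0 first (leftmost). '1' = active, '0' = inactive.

VLMAX = VLEN×LMUL/SEW = 128×1/2/16 = 4
AVL=3 ≤ VLMAX=4, so vl = 3
bits (lane 0 leftmost): 1110

predicate = 1110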